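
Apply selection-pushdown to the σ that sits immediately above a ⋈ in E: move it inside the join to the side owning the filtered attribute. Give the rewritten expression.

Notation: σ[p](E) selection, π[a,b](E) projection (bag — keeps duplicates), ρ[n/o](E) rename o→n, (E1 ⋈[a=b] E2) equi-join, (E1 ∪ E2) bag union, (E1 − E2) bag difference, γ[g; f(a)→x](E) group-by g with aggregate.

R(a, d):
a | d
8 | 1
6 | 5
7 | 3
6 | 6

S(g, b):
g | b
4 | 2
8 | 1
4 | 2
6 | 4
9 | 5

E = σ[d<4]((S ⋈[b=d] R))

σ filters on d, owned by the right side.
E' = (S ⋈[b=d] σ[d<4](R))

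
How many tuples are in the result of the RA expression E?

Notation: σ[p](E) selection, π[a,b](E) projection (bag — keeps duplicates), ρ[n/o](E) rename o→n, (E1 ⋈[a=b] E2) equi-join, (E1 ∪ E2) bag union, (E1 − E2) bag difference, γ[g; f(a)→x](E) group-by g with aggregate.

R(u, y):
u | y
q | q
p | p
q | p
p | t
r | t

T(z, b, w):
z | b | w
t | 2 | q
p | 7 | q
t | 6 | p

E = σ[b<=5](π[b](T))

Per-node cardinality:
  T → 3
  π[b](T) → 3
  σ[b<=5](π[b](T)) → 1

|E| = 1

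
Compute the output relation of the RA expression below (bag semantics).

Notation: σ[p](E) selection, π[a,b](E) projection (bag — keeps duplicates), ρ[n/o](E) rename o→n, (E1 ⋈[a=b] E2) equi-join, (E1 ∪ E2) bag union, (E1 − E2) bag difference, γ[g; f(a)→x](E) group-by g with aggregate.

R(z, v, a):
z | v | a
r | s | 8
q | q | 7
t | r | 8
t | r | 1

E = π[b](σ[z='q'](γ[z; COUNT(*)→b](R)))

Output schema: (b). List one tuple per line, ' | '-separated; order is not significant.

Per-node cardinality:
  R → 4
  γ[z; COUNT(*)→b](R) → 3
  σ[z='q'](γ[z; COUNT(*)→b](R)) → 1
  π[b](σ[z='q'](γ[z; COUNT(*)→b](R))) → 1

== RESULT ==
b
1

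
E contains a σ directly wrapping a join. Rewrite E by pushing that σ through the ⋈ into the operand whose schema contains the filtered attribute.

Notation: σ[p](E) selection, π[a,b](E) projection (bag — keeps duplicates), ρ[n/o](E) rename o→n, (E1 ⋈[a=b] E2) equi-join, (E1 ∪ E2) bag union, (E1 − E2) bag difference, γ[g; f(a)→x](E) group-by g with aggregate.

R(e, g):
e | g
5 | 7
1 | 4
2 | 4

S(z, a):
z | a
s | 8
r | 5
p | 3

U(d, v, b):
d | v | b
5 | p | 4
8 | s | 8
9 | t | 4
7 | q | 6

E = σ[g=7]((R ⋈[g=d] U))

σ filters on g, owned by the left side.
E' = (σ[g=7](R) ⋈[g=d] U)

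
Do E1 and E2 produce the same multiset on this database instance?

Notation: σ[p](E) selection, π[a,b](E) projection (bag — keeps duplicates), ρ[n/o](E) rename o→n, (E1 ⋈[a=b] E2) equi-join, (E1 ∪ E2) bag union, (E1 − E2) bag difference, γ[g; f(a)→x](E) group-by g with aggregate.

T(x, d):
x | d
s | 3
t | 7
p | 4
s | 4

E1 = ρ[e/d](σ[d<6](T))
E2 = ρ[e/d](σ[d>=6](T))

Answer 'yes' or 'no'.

E1 subexpression sizes:
  T → 4
  σ[d<6](T) → 3
  ρ[e/d](σ[d<6](T)) → 3
E2 subexpression sizes:
  T → 4
  σ[d>=6](T) → 1
  ρ[e/d](σ[d>=6](T)) → 1

E1 result:
x | e
p | 4
s | 3
s | 4
E2 result:
x | e
t | 7
Witness: ('s', 4) appears 1× in E1 but 0× in E2.

no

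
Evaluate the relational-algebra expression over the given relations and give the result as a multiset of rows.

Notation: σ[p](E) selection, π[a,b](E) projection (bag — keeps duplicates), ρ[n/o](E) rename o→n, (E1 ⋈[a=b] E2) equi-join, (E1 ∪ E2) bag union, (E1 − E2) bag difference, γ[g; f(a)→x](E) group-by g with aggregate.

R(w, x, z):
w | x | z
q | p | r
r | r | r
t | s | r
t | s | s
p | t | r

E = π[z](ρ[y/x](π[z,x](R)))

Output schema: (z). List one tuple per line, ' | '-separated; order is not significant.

Stepwise |·|:
  R → 5
  π[z,x](R) → 5
  ρ[y/x](π[z,x](R)) → 5
  π[z](ρ[y/x](π[z,x](R))) → 5

== RESULT ==
z
r
r
r
r
s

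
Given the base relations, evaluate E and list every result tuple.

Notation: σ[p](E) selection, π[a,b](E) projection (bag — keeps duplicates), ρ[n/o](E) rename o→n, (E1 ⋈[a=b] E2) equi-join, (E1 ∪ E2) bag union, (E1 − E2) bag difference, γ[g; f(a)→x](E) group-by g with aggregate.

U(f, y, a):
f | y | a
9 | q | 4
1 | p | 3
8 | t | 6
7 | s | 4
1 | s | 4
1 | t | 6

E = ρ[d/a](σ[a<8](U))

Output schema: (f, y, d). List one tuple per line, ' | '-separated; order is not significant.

Row counts bottom-up:
  U → 6
  σ[a<8](U) → 6
  ρ[d/a](σ[a<8](U)) → 6

== RESULT ==
f | y | d
1 | p | 3
1 | s | 4
1 | t | 6
7 | s | 4
8 | t | 6
9 | q | 4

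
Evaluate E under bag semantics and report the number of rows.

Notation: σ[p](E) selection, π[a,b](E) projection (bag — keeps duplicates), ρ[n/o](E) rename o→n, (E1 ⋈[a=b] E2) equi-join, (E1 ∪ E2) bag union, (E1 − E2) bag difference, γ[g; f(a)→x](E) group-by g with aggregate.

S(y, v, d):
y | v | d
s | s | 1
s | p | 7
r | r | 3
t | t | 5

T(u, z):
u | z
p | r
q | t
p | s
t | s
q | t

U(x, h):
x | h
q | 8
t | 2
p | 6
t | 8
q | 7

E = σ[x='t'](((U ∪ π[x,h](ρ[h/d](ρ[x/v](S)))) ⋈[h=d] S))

Per-node cardinality:
  U → 5
  S → 4
  ρ[x/v](S) → 4
  ρ[h/d](ρ[x/v](S)) → 4
  π[x,h](ρ[h/d](ρ[x/v](S))) → 4
  (U ∪ π[x,h](ρ[h/d](ρ[x/v](S)))) → 9
  S → 4
  ((U ∪ π[x,h](ρ[h/d](ρ[x/v](S)))) ⋈[h=d] S) → 5
  σ[x='t'](((U ∪ π[x,h](ρ[h/d](ρ[x/v](S)))) ⋈[h=d] S)) → 1

|E| = 1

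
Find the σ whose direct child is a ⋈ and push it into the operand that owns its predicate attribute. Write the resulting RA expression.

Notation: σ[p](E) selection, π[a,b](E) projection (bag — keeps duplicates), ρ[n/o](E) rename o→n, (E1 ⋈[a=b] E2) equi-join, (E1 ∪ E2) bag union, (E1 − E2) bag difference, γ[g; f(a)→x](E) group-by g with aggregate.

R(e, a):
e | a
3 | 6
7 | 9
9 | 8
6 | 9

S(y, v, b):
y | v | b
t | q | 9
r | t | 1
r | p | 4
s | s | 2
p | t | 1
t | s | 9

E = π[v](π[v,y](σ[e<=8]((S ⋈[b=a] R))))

σ filters on e, owned by the right side.
E' = π[v](π[v,y]((S ⋈[b=a] σ[e<=8](R))))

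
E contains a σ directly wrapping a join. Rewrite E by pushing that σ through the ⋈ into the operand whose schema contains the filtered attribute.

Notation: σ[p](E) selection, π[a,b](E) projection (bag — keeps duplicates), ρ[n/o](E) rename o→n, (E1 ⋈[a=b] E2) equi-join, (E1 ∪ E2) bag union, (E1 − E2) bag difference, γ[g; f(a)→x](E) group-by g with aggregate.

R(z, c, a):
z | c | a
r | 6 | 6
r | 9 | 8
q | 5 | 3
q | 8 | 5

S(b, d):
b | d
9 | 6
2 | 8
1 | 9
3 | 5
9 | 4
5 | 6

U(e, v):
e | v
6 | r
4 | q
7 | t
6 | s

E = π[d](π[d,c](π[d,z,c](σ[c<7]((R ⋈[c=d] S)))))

σ filters on c, owned by the left side.
E' = π[d](π[d,c](π[d,z,c]((σ[c<7](R) ⋈[c=d] S))))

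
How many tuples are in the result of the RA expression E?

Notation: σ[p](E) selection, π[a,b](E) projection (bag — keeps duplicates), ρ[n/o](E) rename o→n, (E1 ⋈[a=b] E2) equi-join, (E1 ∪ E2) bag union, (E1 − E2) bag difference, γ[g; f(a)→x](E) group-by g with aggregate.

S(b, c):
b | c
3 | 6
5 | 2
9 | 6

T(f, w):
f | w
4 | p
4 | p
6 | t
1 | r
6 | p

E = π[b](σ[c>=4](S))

Per-node cardinality:
  S → 3
  σ[c>=4](S) → 2
  π[b](σ[c>=4](S)) → 2

|E| = 2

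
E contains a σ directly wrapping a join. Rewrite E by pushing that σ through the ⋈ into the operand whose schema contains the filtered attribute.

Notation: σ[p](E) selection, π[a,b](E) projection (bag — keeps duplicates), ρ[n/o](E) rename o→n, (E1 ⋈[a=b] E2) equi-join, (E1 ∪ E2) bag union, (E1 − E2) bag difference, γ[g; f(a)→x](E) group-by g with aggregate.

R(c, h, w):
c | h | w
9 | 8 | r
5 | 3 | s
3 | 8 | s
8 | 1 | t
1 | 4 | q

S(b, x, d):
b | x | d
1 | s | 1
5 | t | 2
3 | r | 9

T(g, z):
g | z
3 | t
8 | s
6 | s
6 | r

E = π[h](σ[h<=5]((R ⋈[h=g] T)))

σ filters on h, owned by the left side.
E' = π[h]((σ[h<=5](R) ⋈[h=g] T))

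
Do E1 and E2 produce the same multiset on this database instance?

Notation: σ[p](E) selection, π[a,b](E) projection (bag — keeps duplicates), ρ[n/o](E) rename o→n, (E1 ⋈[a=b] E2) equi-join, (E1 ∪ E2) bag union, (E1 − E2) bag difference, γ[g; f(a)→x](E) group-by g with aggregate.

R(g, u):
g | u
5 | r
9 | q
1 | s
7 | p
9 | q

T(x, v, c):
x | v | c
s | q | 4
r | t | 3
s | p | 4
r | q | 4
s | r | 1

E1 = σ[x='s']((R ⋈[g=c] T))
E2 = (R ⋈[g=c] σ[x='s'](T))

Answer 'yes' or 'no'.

E1 subexpression sizes:
  R → 5
  T → 5
  (R ⋈[g=c] T) → 1
  σ[x='s']((R ⋈[g=c] T)) → 1
E2 subexpression sizes:
  R → 5
  T → 5
  σ[x='s'](T) → 3
  (R ⋈[g=c] σ[x='s'](T)) → 1

E1 and E2 produce the same multiset:
g | u | x | v | c
1 | s | s | r | 1

yes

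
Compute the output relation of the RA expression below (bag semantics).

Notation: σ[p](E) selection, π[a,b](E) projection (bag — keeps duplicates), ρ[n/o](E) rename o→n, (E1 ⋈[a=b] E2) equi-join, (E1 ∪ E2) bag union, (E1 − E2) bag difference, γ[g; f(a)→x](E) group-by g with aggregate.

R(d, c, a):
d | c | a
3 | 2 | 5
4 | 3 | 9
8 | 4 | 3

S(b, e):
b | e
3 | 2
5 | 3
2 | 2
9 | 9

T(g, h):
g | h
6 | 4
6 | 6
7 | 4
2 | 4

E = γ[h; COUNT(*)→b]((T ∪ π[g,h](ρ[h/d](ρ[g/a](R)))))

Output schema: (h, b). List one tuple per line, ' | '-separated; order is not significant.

Stepwise |·|:
  T → 4
  R → 3
  ρ[g/a](R) → 3
  ρ[h/d](ρ[g/a](R)) → 3
  π[g,h](ρ[h/d](ρ[g/a](R))) → 3
  (T ∪ π[g,h](ρ[h/d](ρ[g/a](R)))) → 7
  γ[h; COUNT(*)→b]((T ∪ π[g,h](ρ[h/d](ρ[g/a](R))))) → 4

== RESULT ==
h | b
3 | 1
4 | 4
6 | 1
8 | 1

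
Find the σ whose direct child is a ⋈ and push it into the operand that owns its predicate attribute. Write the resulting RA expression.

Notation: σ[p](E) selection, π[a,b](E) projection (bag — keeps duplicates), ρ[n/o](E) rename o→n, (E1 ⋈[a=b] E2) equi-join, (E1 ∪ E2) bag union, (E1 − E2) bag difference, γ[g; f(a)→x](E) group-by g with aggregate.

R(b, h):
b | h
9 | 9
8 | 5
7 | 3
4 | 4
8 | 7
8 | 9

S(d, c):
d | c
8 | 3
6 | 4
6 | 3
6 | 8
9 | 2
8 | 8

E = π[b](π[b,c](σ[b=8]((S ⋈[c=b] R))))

σ filters on b, owned by the right side.
E' = π[b](π[b,c]((S ⋈[c=b] σ[b=8](R))))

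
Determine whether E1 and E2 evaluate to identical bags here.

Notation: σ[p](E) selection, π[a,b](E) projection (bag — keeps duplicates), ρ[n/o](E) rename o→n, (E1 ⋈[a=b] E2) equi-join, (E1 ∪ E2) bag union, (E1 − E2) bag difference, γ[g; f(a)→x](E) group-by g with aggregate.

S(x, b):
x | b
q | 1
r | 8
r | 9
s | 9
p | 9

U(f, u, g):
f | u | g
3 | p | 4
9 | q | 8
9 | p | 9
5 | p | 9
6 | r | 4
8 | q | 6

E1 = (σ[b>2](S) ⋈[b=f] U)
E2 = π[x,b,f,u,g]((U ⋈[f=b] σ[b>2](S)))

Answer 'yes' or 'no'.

E1 row counts bottom-up:
  S → 5
  σ[b>2](S) → 4
  U → 6
  (σ[b>2](S) ⋈[b=f] U) → 7
E2 row counts bottom-up:
  U → 6
  S → 5
  σ[b>2](S) → 4
  (U ⋈[f=b] σ[b>2](S)) → 7
  π[x,b,f,u,g]((U ⋈[f=b] σ[b>2](S))) → 7

E1 and E2 produce the same multiset:
x | b | f | u | g
p | 9 | 9 | p | 9
p | 9 | 9 | q | 8
r | 8 | 8 | q | 6
r | 9 | 9 | p | 9
r | 9 | 9 | q | 8
s | 9 | 9 | p | 9
s | 9 | 9 | q | 8

yes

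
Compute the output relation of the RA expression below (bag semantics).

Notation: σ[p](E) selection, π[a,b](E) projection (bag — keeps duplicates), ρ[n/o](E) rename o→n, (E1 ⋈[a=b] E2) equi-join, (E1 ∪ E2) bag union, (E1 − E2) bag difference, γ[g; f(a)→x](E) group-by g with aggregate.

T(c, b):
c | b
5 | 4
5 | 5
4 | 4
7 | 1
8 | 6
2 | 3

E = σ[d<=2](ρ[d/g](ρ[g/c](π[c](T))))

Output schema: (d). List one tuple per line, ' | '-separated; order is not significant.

Subexpression sizes:
  T → 6
  π[c](T) → 6
  ρ[g/c](π[c](T)) → 6
  ρ[d/g](ρ[g/c](π[c](T))) → 6
  σ[d<=2](ρ[d/g](ρ[g/c](π[c](T)))) → 1

== RESULT ==
d
2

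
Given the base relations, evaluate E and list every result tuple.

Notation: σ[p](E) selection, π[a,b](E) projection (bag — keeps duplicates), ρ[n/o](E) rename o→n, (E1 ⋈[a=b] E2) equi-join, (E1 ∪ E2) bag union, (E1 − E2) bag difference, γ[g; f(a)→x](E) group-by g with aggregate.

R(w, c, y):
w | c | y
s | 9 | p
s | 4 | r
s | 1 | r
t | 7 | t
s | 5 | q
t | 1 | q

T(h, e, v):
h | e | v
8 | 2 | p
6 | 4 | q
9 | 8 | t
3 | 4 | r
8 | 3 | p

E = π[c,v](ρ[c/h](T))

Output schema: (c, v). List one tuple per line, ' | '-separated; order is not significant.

Per-node cardinality:
  T → 5
  ρ[c/h](T) → 5
  π[c,v](ρ[c/h](T)) → 5

== RESULT ==
c | v
3 | r
6 | q
8 | p
8 | p
9 | t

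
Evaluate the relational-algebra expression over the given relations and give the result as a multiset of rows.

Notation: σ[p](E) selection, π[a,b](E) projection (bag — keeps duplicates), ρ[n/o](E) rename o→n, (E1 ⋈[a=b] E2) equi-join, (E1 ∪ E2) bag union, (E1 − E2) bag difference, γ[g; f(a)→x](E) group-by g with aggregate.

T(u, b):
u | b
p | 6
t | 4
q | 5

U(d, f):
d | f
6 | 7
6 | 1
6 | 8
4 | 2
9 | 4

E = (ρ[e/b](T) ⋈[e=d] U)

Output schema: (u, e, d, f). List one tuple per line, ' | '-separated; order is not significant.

Stepwise |·|:
  T → 3
  ρ[e/b](T) → 3
  U → 5
  (ρ[e/b](T) ⋈[e=d] U) → 4

== RESULT ==
u | e | d | f
p | 6 | 6 | 1
p | 6 | 6 | 7
p | 6 | 6 | 8
t | 4 | 4 | 2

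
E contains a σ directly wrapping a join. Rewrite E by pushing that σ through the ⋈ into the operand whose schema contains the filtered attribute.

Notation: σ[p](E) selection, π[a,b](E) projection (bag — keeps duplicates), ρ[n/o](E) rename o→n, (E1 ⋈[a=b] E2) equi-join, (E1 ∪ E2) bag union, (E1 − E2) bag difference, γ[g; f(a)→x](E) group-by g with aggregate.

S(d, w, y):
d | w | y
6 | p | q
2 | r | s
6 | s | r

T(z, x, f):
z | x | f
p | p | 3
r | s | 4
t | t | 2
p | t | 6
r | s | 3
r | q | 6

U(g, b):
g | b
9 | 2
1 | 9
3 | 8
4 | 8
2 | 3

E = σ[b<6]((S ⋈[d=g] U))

σ filters on b, owned by the right side.
E' = (S ⋈[d=g] σ[b<6](U))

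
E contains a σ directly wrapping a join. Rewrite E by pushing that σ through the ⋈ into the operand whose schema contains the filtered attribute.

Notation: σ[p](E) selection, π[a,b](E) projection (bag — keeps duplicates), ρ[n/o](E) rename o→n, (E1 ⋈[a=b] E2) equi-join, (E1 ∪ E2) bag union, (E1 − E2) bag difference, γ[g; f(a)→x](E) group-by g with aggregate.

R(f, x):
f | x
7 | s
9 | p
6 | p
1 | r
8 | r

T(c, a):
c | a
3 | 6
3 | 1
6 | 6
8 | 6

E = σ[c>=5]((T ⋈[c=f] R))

σ filters on c, owned by the left side.
E' = (σ[c>=5](T) ⋈[c=f] R)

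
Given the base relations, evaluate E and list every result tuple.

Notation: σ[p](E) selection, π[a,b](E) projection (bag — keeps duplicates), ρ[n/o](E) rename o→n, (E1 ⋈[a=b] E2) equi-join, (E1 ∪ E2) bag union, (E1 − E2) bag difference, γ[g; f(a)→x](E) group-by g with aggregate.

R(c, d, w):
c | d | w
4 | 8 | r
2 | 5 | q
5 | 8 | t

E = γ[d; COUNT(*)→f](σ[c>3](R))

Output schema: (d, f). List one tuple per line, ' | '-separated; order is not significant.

Per-node cardinality:
  R → 3
  σ[c>3](R) → 2
  γ[d; COUNT(*)→f](σ[c>3](R)) → 1

== RESULT ==
d | f
8 | 2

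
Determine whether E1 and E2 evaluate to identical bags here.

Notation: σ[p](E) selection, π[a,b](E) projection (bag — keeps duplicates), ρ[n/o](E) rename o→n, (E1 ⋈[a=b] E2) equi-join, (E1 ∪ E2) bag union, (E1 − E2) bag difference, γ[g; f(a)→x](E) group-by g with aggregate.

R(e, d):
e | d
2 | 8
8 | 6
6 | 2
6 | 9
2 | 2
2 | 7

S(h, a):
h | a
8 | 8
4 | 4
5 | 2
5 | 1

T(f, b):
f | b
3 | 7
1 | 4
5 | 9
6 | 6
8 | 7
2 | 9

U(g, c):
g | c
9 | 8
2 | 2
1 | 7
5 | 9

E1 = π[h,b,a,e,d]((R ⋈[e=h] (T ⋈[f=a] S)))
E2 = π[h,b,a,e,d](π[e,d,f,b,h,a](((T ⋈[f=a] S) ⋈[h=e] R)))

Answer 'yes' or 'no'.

E1 stepwise |·|:
  R → 6
  T → 6
  S → 4
  (T ⋈[f=a] S) → 3
  (R ⋈[e=h] (T ⋈[f=a] S)) → 1
  π[h,b,a,e,d]((R ⋈[e=h] (T ⋈[f=a] S))) → 1
E2 stepwise |·|:
  T → 6
  S → 4
  (T ⋈[f=a] S) → 3
  R → 6
  ((T ⋈[f=a] S) ⋈[h=e] R) → 1
  π[e,d,f,b,h,a](((T ⋈[f=a] S) ⋈[h=e] R)) → 1
  π[h,b,a,e,d](π[e,d,f,b,h,a](((T ⋈[f=a] S) ⋈[h=e] R))) → 1

E1 and E2 produce the same multiset:
h | b | a | e | d
8 | 7 | 8 | 8 | 6

yes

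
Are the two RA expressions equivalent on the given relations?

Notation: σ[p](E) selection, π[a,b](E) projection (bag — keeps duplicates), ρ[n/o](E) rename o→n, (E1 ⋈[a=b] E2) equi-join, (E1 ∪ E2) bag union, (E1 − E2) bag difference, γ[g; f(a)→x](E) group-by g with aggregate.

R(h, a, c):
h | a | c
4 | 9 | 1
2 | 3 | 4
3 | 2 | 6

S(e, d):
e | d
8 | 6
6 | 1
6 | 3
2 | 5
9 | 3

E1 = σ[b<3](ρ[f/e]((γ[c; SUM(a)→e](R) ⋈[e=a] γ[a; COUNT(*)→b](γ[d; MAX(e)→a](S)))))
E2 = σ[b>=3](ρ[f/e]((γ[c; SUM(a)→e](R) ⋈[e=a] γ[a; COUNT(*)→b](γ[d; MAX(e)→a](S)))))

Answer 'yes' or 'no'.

E1 stepwise |·|:
  R → 3
  γ[c; SUM(a)→e](R) → 3
  S → 5
  γ[d; MAX(e)→a](S) → 4
  γ[a; COUNT(*)→b](γ[d; MAX(e)→a](S)) → 4
  (γ[c; SUM(a)→e](R) ⋈[e=a] γ[a; COUNT(*)→b](γ[d; MAX(e)→a](S))) → 2
  ρ[f/e]((γ[c; SUM(a)→e](R) ⋈[e=a] γ[a; COUNT(*)→b](γ[d; MAX(e)→a](S)))) → 2
  σ[b<3](ρ[f/e]((γ[c; SUM(a)→e](R) ⋈[e=a] γ[a; COUNT(*)→b](γ[d; MAX(e)→a](S))))) → 2
E2 stepwise |·|:
  R → 3
  γ[c; SUM(a)→e](R) → 3
  S → 5
  γ[d; MAX(e)→a](S) → 4
  γ[a; COUNT(*)→b](γ[d; MAX(e)→a](S)) → 4
  (γ[c; SUM(a)→e](R) ⋈[e=a] γ[a; COUNT(*)→b](γ[d; MAX(e)→a](S))) → 2
  ρ[f/e]((γ[c; SUM(a)→e](R) ⋈[e=a] γ[a; COUNT(*)→b](γ[d; MAX(e)→a](S)))) → 2
  σ[b>=3](ρ[f/e]((γ[c; SUM(a)→e](R) ⋈[e=a] γ[a; COUNT(*)→b](γ[d; MAX(e)→a](S))))) → 0

E1 result:
c | f | a | b
1 | 9 | 9 | 1
6 | 2 | 2 | 1
E2 result:
c | f | a | b
(0 rows)
Witness: (1, 9, 9, 1) appears 1× in E1 but 0× in E2.

no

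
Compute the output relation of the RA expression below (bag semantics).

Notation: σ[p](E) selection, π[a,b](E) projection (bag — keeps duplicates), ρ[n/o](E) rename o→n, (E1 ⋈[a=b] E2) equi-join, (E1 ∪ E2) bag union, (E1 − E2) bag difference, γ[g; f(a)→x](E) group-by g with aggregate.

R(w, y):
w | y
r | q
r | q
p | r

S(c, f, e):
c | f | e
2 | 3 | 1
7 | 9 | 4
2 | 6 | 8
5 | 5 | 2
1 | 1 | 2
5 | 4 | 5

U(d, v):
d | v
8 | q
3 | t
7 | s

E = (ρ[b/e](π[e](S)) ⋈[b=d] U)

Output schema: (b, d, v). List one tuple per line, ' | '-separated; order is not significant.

Per-node cardinality:
  S → 6
  π[e](S) → 6
  ρ[b/e](π[e](S)) → 6
  U → 3
  (ρ[b/e](π[e](S)) ⋈[b=d] U) → 1

== RESULT ==
b | d | v
8 | 8 | q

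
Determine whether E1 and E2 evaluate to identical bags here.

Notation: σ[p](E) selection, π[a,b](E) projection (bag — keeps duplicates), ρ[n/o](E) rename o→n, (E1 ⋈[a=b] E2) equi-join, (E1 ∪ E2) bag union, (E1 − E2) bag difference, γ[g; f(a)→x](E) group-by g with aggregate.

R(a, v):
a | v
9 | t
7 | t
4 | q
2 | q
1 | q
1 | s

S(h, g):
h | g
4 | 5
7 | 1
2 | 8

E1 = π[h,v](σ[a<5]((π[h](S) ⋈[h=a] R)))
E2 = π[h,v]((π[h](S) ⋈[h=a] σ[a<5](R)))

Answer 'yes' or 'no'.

E1 stepwise |·|:
  S → 3
  π[h](S) → 3
  R → 6
  (π[h](S) ⋈[h=a] R) → 3
  σ[a<5]((π[h](S) ⋈[h=a] R)) → 2
  π[h,v](σ[a<5]((π[h](S) ⋈[h=a] R))) → 2
E2 stepwise |·|:
  S → 3
  π[h](S) → 3
  R → 6
  σ[a<5](R) → 4
  (π[h](S) ⋈[h=a] σ[a<5](R)) → 2
  π[h,v]((π[h](S) ⋈[h=a] σ[a<5](R))) → 2

E1 and E2 produce the same multiset:
h | v
2 | q
4 | q

yes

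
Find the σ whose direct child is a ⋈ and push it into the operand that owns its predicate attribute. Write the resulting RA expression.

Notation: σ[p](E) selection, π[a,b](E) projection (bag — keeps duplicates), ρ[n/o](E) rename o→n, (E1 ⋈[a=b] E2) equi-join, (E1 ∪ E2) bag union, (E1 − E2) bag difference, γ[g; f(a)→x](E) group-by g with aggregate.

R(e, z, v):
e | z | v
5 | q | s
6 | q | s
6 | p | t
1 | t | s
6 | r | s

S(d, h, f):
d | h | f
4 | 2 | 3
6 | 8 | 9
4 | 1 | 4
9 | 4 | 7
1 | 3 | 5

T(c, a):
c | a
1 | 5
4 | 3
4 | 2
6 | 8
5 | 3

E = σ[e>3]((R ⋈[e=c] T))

σ filters on e, owned by the left side.
E' = (σ[e>3](R) ⋈[e=c] T)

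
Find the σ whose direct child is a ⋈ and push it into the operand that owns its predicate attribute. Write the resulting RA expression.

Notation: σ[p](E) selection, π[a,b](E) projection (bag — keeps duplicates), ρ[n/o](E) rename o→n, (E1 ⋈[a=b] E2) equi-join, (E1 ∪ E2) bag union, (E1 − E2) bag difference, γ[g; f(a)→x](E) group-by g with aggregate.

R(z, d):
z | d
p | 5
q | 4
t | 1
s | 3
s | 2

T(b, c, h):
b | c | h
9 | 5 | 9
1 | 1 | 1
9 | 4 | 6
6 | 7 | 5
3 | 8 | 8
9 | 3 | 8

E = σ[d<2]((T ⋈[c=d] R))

σ filters on d, owned by the right side.
E' = (T ⋈[c=d] σ[d<2](R))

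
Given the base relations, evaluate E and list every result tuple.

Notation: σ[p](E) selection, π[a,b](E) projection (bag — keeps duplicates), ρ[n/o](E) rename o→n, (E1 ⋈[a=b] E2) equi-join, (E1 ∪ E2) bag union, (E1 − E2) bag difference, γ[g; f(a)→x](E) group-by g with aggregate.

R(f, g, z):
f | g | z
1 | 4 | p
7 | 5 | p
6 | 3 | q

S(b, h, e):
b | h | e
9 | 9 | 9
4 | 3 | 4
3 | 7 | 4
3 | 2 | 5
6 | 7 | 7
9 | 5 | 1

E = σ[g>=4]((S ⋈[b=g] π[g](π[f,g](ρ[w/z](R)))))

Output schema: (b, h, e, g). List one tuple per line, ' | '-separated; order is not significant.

Row counts bottom-up:
  S → 6
  R → 3
  ρ[w/z](R) → 3
  π[f,g](ρ[w/z](R)) → 3
  π[g](π[f,g](ρ[w/z](R))) → 3
  (S ⋈[b=g] π[g](π[f,g](ρ[w/z](R)))) → 3
  σ[g>=4]((S ⋈[b=g] π[g](π[f,g](ρ[w/z](R))))) → 1

== RESULT ==
b | h | e | g
4 | 3 | 4 | 4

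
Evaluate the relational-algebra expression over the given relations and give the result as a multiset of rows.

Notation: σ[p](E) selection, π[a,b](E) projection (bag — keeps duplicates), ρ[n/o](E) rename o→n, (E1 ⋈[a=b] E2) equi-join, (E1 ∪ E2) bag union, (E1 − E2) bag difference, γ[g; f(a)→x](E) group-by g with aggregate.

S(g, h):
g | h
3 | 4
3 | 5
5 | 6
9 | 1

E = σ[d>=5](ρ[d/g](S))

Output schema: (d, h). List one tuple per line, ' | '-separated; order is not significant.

Row counts bottom-up:
  S → 4
  ρ[d/g](S) → 4
  σ[d>=5](ρ[d/g](S)) → 2

== RESULT ==
d | h
5 | 6
9 | 1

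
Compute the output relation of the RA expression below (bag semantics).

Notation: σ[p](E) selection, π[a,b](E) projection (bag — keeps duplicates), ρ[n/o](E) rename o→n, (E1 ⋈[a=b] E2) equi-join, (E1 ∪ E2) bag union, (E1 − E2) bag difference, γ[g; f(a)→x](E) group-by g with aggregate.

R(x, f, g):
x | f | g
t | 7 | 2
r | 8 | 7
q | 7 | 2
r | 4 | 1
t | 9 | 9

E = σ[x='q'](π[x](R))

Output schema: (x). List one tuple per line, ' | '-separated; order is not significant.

Row counts bottom-up:
  R → 5
  π[x](R) → 5
  σ[x='q'](π[x](R)) → 1

== RESULT ==
x
q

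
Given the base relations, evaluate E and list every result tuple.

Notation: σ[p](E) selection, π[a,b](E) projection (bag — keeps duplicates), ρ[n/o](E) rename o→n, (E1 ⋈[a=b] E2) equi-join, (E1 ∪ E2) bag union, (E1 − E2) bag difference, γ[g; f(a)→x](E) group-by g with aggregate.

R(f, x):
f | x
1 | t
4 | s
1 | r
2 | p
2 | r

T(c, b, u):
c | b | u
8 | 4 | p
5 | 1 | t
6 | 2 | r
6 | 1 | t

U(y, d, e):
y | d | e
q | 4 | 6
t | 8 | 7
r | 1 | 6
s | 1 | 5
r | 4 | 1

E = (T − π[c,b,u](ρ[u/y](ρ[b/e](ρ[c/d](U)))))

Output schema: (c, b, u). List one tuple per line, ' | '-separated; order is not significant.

Per-node cardinality:
  T → 4
  U → 5
  ρ[c/d](U) → 5
  ρ[b/e](ρ[c/d](U)) → 5
  ρ[u/y](ρ[b/e](ρ[c/d](U))) → 5
  π[c,b,u](ρ[u/y](ρ[b/e](ρ[c/d](U)))) → 5
  (T − π[c,b,u](ρ[u/y](ρ[b/e](ρ[c/d](U))))) → 4

== RESULT ==
c | b | u
5 | 1 | t
6 | 1 | t
6 | 2 | r
8 | 4 | p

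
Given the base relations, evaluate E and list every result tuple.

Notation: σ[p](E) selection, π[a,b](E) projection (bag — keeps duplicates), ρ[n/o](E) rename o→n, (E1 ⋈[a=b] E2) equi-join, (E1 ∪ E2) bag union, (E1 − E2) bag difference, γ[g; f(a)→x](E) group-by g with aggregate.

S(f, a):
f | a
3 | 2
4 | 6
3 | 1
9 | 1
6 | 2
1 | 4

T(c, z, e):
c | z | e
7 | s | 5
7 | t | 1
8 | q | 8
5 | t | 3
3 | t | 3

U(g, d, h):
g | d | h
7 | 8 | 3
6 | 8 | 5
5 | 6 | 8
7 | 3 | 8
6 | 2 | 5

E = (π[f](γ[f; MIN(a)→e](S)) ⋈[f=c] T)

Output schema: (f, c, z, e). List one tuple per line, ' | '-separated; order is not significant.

Per-node cardinality:
  S → 6
  γ[f; MIN(a)→e](S) → 5
  π[f](γ[f; MIN(a)→e](S)) → 5
  T → 5
  (π[f](γ[f; MIN(a)→e](S)) ⋈[f=c] T) → 1

== RESULT ==
f | c | z | e
3 | 3 | t | 3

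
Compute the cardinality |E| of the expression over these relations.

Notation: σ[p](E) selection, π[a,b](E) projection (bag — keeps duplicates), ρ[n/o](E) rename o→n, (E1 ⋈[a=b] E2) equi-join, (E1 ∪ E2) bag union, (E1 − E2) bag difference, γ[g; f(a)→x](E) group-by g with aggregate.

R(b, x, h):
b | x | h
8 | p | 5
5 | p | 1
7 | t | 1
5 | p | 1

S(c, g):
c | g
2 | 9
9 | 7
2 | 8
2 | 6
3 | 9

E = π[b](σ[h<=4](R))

Subexpression sizes:
  R → 4
  σ[h<=4](R) → 3
  π[b](σ[h<=4](R)) → 3

|E| = 3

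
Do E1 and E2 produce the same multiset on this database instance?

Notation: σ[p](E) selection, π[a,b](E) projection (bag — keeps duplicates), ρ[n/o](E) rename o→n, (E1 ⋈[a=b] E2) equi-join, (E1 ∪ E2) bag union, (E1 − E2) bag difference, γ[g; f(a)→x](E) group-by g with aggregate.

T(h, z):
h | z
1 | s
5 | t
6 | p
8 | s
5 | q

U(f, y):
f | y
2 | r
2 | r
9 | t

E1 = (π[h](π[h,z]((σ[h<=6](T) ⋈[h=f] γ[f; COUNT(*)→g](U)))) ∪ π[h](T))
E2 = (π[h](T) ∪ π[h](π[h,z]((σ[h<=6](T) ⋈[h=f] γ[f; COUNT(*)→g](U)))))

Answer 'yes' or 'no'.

E1 per-node cardinality:
  T → 5
  σ[h<=6](T) → 4
  U → 3
  γ[f; COUNT(*)→g](U) → 2
  (σ[h<=6](T) ⋈[h=f] γ[f; COUNT(*)→g](U)) → 0
  π[h,z]((σ[h<=6](T) ⋈[h=f] γ[f; COUNT(*)→g](U))) → 0
  π[h](π[h,z]((σ[h<=6](T) ⋈[h=f] γ[f; COUNT(*)→g](U)))) → 0
  T → 5
  π[h](T) → 5
  (π[h](π[h,z]((σ[h<=6](T) ⋈[h=f] γ[f; COUNT(*)→g](U)))) ∪ π[h](T)) → 5
E2 per-node cardinality:
  T → 5
  π[h](T) → 5
  T → 5
  σ[h<=6](T) → 4
  U → 3
  γ[f; COUNT(*)→g](U) → 2
  (σ[h<=6](T) ⋈[h=f] γ[f; COUNT(*)→g](U)) → 0
  π[h,z]((σ[h<=6](T) ⋈[h=f] γ[f; COUNT(*)→g](U))) → 0
  π[h](π[h,z]((σ[h<=6](T) ⋈[h=f] γ[f; COUNT(*)→g](U)))) → 0
  (π[h](T) ∪ π[h](π[h,z]((σ[h<=6](T) ⋈[h=f] γ[f; COUNT(*)→g](U))))) → 5

E1 and E2 produce the same multiset:
h
1
5
5
6
8

yes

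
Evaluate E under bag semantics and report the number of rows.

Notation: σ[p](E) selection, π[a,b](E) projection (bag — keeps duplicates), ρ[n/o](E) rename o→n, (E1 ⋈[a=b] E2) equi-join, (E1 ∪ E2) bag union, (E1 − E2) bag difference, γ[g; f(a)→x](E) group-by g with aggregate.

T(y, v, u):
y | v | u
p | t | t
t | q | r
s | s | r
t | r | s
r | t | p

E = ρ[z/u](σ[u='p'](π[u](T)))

Stepwise |·|:
  T → 5
  π[u](T) → 5
  σ[u='p'](π[u](T)) → 1
  ρ[z/u](σ[u='p'](π[u](T))) → 1

|E| = 1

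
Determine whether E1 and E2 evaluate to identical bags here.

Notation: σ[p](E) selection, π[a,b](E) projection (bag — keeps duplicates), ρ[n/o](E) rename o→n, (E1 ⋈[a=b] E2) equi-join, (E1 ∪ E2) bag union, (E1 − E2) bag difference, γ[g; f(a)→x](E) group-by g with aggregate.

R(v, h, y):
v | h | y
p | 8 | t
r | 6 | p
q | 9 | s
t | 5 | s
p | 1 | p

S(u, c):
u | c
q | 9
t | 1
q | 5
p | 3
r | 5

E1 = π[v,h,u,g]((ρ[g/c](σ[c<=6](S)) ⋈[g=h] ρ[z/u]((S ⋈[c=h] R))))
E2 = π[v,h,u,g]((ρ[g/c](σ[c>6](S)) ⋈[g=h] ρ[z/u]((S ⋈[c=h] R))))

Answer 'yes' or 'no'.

E1 per-node cardinality:
  S → 5
  σ[c<=6](S) → 4
  ρ[g/c](σ[c<=6](S)) → 4
  S → 5
  R → 5
  (S ⋈[c=h] R) → 4
  ρ[z/u]((S ⋈[c=h] R)) → 4
  (ρ[g/c](σ[c<=6](S)) ⋈[g=h] ρ[z/u]((S ⋈[c=h] R))) → 5
  π[v,h,u,g]((ρ[g/c](σ[c<=6](S)) ⋈[g=h] ρ[z/u]((S ⋈[c=h] R)))) → 5
E2 per-node cardinality:
  S → 5
  σ[c>6](S) → 1
  ρ[g/c](σ[c>6](S)) → 1
  S → 5
  R → 5
  (S ⋈[c=h] R) → 4
  ρ[z/u]((S ⋈[c=h] R)) → 4
  (ρ[g/c](σ[c>6](S)) ⋈[g=h] ρ[z/u]((S ⋈[c=h] R))) → 1
  π[v,h,u,g]((ρ[g/c](σ[c>6](S)) ⋈[g=h] ρ[z/u]((S ⋈[c=h] R)))) → 1

E1 result:
v | h | u | g
p | 1 | t | 1
t | 5 | q | 5
t | 5 | q | 5
t | 5 | r | 5
t | 5 | r | 5
E2 result:
v | h | u | g
q | 9 | q | 9
Witness: ('p', 1, 't', 1) appears 1× in E1 but 0× in E2.

no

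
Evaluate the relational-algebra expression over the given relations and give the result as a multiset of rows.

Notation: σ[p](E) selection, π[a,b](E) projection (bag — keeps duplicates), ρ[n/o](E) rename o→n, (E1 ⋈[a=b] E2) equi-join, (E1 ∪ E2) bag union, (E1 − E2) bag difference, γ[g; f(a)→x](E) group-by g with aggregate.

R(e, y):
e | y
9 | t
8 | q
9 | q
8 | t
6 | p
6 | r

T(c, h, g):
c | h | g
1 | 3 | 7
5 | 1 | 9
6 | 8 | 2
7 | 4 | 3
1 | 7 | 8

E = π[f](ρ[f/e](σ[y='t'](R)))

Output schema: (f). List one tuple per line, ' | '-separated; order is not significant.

Stepwise |·|:
  R → 6
  σ[y='t'](R) → 2
  ρ[f/e](σ[y='t'](R)) → 2
  π[f](ρ[f/e](σ[y='t'](R))) → 2

== RESULT ==
f
8
9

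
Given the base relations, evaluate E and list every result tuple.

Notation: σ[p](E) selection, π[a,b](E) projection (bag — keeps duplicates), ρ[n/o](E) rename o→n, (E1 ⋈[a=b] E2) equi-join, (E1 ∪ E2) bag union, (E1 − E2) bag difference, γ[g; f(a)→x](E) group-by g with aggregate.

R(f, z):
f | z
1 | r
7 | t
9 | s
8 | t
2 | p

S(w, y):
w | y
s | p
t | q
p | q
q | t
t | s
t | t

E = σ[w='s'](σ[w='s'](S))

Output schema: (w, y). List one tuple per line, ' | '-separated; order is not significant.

Per-node cardinality:
  S → 6
  σ[w='s'](S) → 1
  σ[w='s'](σ[w='s'](S)) → 1

== RESULT ==
w | y
s | p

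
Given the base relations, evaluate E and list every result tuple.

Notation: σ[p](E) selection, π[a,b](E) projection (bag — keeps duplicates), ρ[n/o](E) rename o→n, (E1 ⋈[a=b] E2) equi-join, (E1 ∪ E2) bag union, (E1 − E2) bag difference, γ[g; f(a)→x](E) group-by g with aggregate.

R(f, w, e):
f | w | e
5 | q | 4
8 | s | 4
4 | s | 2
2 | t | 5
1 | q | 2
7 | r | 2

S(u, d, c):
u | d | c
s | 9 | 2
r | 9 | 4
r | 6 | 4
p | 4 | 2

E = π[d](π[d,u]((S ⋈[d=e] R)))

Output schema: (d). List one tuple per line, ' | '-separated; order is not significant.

Per-node cardinality:
  S → 4
  R → 6
  (S ⋈[d=e] R) → 2
  π[d,u]((S ⋈[d=e] R)) → 2
  π[d](π[d,u]((S ⋈[d=e] R))) → 2

== RESULT ==
d
4
4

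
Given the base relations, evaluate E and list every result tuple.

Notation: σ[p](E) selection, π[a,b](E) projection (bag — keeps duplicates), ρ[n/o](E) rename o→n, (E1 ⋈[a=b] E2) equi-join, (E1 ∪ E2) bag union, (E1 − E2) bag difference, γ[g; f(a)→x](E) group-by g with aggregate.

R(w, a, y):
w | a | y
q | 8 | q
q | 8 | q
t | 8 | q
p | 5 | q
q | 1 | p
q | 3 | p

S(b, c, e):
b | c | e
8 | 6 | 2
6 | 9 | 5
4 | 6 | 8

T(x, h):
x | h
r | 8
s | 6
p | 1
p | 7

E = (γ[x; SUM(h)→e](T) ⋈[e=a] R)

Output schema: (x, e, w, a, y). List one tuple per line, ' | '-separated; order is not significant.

Per-node cardinality:
  T → 4
  γ[x; SUM(h)→e](T) → 3
  R → 6
  (γ[x; SUM(h)→e](T) ⋈[e=a] R) → 6

== RESULT ==
x | e | w | a | y
p | 8 | q | 8 | q
p | 8 | q | 8 | q
p | 8 | t | 8 | q
r | 8 | q | 8 | q
r | 8 | q | 8 | q
r | 8 | t | 8 | q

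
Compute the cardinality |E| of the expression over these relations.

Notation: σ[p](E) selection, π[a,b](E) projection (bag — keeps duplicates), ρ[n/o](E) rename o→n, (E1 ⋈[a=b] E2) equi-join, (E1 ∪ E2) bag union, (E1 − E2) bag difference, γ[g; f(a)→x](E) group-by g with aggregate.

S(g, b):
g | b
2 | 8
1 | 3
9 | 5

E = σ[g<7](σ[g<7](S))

Row counts bottom-up:
  S → 3
  σ[g<7](S) → 2
  σ[g<7](σ[g<7](S)) → 2

|E| = 2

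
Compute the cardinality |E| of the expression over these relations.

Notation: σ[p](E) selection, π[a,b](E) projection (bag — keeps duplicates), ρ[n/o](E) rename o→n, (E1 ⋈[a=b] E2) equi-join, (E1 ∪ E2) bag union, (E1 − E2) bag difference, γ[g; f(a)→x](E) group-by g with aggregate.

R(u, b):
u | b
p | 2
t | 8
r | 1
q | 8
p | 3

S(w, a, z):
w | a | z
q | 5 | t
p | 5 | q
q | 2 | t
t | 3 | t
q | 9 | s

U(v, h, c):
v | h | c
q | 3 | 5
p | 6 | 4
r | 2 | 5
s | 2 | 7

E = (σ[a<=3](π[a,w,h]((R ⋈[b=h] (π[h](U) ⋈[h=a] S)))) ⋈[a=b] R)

Subexpression sizes:
  R → 5
  U → 4
  π[h](U) → 4
  S → 5
  (π[h](U) ⋈[h=a] S) → 3
  (R ⋈[b=h] (π[h](U) ⋈[h=a] S)) → 3
  π[a,w,h]((R ⋈[b=h] (π[h](U) ⋈[h=a] S))) → 3
  σ[a<=3](π[a,w,h]((R ⋈[b=h] (π[h](U) ⋈[h=a] S)))) → 3
  R → 5
  (σ[a<=3](π[a,w,h]((R ⋈[b=h] (π[h](U) ⋈[h=a] S)))) ⋈[a=b] R) → 3

|E| = 3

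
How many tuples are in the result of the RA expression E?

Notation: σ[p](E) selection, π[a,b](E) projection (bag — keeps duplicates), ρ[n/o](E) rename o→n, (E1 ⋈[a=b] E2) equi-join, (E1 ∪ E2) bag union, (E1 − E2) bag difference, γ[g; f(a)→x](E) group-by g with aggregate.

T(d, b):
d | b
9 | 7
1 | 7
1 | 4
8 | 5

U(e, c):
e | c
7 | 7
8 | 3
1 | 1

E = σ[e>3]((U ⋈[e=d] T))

Per-node cardinality:
  U → 3
  T → 4
  (U ⋈[e=d] T) → 3
  σ[e>3]((U ⋈[e=d] T)) → 1

|E| = 1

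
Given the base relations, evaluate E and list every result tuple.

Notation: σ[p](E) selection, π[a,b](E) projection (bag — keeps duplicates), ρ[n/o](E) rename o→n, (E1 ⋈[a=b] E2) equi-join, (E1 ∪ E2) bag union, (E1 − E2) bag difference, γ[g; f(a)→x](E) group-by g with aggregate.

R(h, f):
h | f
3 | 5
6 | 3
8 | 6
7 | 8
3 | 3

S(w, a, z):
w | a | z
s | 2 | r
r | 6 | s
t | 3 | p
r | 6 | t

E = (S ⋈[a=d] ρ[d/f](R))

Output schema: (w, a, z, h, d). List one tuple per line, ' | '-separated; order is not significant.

Stepwise |·|:
  S → 4
  R → 5
  ρ[d/f](R) → 5
  (S ⋈[a=d] ρ[d/f](R)) → 4

== RESULT ==
w | a | z | h | d
r | 6 | s | 8 | 6
r | 6 | t | 8 | 6
t | 3 | p | 3 | 3
t | 3 | p | 6 | 3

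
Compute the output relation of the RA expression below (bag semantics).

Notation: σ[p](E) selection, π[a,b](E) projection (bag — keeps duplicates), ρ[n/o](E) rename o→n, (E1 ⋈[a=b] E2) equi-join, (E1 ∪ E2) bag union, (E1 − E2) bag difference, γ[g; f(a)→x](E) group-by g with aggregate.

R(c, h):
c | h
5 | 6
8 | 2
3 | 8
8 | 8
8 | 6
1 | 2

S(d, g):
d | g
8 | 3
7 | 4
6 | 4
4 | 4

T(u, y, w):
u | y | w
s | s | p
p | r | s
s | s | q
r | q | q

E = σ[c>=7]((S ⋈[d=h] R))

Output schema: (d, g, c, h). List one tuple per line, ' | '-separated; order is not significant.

Row counts bottom-up:
  S → 4
  R → 6
  (S ⋈[d=h] R) → 4
  σ[c>=7]((S ⋈[d=h] R)) → 2

== RESULT ==
d | g | c | h
6 | 4 | 8 | 6
8 | 3 | 8 | 8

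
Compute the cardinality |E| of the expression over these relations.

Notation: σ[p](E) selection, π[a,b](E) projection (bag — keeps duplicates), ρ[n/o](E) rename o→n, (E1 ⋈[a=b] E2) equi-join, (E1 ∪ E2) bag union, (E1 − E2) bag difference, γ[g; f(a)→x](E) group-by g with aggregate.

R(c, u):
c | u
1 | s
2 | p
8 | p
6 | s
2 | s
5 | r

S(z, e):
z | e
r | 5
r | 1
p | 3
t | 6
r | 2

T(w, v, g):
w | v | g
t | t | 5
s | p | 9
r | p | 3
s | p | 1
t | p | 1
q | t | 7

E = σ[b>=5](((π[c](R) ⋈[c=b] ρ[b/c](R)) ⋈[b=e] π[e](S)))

Stepwise |·|:
  R → 6
  π[c](R) → 6
  R → 6
  ρ[b/c](R) → 6
  (π[c](R) ⋈[c=b] ρ[b/c](R)) → 8
  S → 5
  π[e](S) → 5
  ((π[c](R) ⋈[c=b] ρ[b/c](R)) ⋈[b=e] π[e](S)) → 7
  σ[b>=5](((π[c](R) ⋈[c=b] ρ[b/c](R)) ⋈[b=e] π[e](S))) → 2

|E| = 2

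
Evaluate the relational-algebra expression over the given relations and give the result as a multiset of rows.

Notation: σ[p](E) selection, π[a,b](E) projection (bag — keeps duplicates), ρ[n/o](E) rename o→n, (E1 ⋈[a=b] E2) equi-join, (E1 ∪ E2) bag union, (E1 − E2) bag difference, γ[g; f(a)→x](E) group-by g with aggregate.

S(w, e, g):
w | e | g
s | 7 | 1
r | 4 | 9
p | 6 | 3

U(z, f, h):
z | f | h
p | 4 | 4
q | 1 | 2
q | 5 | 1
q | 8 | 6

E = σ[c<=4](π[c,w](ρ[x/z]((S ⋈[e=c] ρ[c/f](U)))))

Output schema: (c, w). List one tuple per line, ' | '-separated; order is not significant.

Stepwise |·|:
  S → 3
  U → 4
  ρ[c/f](U) → 4
  (S ⋈[e=c] ρ[c/f](U)) → 1
  ρ[x/z]((S ⋈[e=c] ρ[c/f](U))) → 1
  π[c,w](ρ[x/z]((S ⋈[e=c] ρ[c/f](U)))) → 1
  σ[c<=4](π[c,w](ρ[x/z]((S ⋈[e=c] ρ[c/f](U))))) → 1

== RESULT ==
c | w
4 | r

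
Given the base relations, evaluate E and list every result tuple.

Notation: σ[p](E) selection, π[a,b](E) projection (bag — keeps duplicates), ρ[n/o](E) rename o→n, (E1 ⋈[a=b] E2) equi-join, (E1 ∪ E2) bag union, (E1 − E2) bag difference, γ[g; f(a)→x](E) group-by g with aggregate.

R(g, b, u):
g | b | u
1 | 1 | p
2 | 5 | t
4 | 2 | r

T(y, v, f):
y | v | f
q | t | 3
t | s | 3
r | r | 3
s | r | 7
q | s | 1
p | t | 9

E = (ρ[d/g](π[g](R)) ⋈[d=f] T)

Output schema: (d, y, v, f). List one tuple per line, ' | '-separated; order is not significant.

Per-node cardinality:
  R → 3
  π[g](R) → 3
  ρ[d/g](π[g](R)) → 3
  T → 6
  (ρ[d/g](π[g](R)) ⋈[d=f] T) → 1

== RESULT ==
d | y | v | f
1 | q | s | 1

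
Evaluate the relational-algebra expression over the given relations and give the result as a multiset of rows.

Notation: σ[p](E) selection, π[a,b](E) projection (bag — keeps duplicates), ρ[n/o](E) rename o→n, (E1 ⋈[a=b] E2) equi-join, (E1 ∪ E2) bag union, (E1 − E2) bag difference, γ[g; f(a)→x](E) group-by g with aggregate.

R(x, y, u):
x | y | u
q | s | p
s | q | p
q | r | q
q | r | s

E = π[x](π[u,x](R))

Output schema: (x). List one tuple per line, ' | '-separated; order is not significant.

Per-node cardinality:
  R → 4
  π[u,x](R) → 4
  π[x](π[u,x](R)) → 4

== RESULT ==
x
q
q
q
s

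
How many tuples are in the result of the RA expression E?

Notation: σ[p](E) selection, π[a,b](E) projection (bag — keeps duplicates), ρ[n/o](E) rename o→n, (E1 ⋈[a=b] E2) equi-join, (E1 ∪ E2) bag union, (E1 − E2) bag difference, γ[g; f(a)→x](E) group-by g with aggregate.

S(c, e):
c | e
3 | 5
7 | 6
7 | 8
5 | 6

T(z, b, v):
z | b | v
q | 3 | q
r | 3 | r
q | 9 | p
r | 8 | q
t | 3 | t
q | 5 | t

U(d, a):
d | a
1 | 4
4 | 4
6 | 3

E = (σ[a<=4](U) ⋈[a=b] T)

Subexpression sizes:
  U → 3
  σ[a<=4](U) → 3
  T → 6
  (σ[a<=4](U) ⋈[a=b] T) → 3

|E| = 3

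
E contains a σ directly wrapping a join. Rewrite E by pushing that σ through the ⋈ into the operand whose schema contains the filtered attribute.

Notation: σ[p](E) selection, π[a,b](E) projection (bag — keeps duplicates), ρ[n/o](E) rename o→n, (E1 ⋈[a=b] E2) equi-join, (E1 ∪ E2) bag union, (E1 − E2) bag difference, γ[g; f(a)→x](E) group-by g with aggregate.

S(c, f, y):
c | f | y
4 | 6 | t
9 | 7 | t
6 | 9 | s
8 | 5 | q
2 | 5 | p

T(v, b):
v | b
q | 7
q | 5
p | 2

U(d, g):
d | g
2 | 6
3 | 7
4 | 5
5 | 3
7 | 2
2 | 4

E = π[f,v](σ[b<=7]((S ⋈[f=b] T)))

σ filters on b, owned by the right side.
E' = π[f,v]((S ⋈[f=b] σ[b<=7](T)))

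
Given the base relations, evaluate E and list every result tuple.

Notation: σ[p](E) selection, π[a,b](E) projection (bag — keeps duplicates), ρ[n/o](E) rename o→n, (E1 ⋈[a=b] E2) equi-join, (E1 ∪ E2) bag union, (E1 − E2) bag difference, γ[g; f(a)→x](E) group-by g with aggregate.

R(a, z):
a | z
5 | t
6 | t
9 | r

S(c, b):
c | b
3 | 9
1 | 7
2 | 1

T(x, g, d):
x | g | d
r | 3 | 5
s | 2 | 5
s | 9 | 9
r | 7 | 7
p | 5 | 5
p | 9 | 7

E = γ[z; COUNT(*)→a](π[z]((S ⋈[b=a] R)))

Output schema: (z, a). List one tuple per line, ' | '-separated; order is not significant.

Per-node cardinality:
  S → 3
  R → 3
  (S ⋈[b=a] R) → 1
  π[z]((S ⋈[b=a] R)) → 1
  γ[z; COUNT(*)→a](π[z]((S ⋈[b=a] R))) → 1

== RESULT ==
z | a
r | 1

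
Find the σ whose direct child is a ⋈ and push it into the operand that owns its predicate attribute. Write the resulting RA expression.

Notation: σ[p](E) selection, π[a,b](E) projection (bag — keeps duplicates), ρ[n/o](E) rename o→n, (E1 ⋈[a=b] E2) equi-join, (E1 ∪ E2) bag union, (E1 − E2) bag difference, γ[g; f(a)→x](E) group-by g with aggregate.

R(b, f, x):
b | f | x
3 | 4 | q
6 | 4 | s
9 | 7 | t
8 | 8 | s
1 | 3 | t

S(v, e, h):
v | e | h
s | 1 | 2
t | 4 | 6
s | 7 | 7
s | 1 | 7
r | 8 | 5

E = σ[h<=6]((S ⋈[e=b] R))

σ filters on h, owned by the left side.
E' = (σ[h<=6](S) ⋈[e=b] R)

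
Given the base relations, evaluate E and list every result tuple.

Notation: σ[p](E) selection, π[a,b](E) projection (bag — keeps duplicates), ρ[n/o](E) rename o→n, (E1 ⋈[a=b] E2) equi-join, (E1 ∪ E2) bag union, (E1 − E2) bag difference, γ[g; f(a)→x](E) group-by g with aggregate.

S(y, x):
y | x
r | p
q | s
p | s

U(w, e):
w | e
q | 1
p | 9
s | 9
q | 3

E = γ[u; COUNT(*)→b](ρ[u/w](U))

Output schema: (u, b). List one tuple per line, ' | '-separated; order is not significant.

Subexpression sizes:
  U → 4
  ρ[u/w](U) → 4
  γ[u; COUNT(*)→b](ρ[u/w](U)) → 3

== RESULT ==
u | b
p | 1
q | 2
s | 1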